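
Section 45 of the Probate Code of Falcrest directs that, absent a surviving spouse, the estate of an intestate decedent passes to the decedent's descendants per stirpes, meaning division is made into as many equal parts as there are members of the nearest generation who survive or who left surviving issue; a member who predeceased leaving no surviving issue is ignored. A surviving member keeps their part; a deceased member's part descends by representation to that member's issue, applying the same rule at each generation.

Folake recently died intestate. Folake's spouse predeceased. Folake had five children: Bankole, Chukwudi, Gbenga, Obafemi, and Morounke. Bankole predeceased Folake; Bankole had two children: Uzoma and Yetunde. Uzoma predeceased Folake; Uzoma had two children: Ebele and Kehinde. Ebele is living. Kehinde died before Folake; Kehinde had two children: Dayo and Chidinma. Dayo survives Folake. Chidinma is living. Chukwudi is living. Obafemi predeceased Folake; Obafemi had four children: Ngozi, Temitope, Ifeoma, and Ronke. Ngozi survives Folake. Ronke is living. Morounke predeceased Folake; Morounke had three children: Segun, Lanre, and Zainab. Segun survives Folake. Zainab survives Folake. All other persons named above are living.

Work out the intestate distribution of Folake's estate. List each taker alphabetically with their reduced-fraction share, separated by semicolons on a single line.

Chidinma 1/40; Chukwudi 1/5; Dayo 1/40; Ebele 1/20; Gbenga 1/5; Ifeoma 1/20; Lanre 1/15; Ngozi 1/20; Ronke 1/20; Segun 1/15; Temitope 1/20; Yetunde 1/10; Zainab 1/15

There is no surviving spouse, so the entire estate passes to Folake's descendants per stirpes.
The estate is divided into 5 equal shares of 1/5 among Bankole, Chukwudi, Gbenga, Obafemi, Morounke.
Bankole predeceased; the 1/5 allotted to Bankole's branch passes to Bankole's issue by representation.
The 1/5 is divided into 2 equal shares of 1/10 among Uzoma, Yetunde.
Uzoma predeceased; the 1/10 allotted to Uzoma's branch passes to Uzoma's issue by representation.
The 1/10 is divided into 2 equal shares of 1/20 among Ebele, Kehinde.
Ebele is living and takes 1/20.
Kehinde predeceased; the 1/20 allotted to Kehinde's branch passes to Kehinde's issue by representation.
The 1/20 is divided into 2 equal shares of 1/40 among Dayo, Chidinma.
Dayo is living and takes 1/40.
Chidinma is living and takes 1/40.
Yetunde is living and takes 1/10.
Chukwudi is living and takes 1/5.
Gbenga is living and takes 1/5.
Obafemi predeceased; the 1/5 allotted to Obafemi's branch passes to Obafemi's issue by representation.
The 1/5 is divided into 4 equal shares of 1/20 among Ngozi, Temitope, Ifeoma, Ronke.
Ngozi is living and takes 1/20.
Temitope is living and takes 1/20.
Ifeoma is living and takes 1/20.
Ronke is living and takes 1/20.
Morounke predeceased; the 1/5 allotted to Morounke's branch passes to Morounke's issue by representation.
The 1/5 is divided into 3 equal shares of 1/15 among Segun, Lanre, Zainab.
Segun is living and takes 1/15.
Lanre is living and takes 1/15.
Zainab is living and takes 1/15.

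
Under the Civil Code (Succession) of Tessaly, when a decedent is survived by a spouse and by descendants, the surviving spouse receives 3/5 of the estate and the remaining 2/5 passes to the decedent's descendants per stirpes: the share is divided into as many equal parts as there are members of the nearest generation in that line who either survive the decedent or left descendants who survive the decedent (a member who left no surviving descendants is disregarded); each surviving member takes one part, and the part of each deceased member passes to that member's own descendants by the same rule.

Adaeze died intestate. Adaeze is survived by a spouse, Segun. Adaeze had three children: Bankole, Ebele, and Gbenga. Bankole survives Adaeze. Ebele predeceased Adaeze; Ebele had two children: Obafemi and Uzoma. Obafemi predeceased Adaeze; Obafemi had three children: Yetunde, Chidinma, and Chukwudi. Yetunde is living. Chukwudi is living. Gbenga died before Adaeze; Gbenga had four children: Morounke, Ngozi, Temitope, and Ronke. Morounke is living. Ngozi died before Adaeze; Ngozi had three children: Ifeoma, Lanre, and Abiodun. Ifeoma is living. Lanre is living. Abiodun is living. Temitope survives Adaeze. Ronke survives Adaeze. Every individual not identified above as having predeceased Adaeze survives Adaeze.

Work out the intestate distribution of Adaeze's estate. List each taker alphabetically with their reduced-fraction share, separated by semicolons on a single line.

Segun, as surviving spouse, takes 3/5.
The remaining 2/5 passes to Adaeze's descendants per stirpes.
The 2/5 is divided into 3 equal shares of 2/15 among Bankole, Ebele, Gbenga.
Bankole is living and takes 2/15.
Ebele predeceased; the 2/15 allotted to Ebele's branch passes to Ebele's issue by representation.
The 2/15 is divided into 2 equal shares of 1/15 among Obafemi, Uzoma.
Obafemi predeceased; the 1/15 allotted to Obafemi's branch passes to Obafemi's issue by representation.
The 1/15 is divided into 3 equal shares of 1/45 among Yetunde, Chidinma, Chukwudi.
Yetunde is living and takes 1/45.
Chidinma is living and takes 1/45.
Chukwudi is living and takes 1/45.
Uzoma is living and takes 1/15.
Gbenga predeceased; the 2/15 allotted to Gbenga's branch passes to Gbenga's issue by representation.
The 2/15 is divided into 4 equal shares of 1/30 among Morounke, Ngozi, Temitope, Ronke.
Morounke is living and takes 1/30.
Ngozi predeceased; the 1/30 allotted to Ngozi's branch passes to Ngozi's issue by representation.
The 1/30 is divided into 3 equal shares of 1/90 among Ifeoma, Lanre, Abiodun.
Ifeoma is living and takes 1/90.
Lanre is living and takes 1/90.
Abiodun is living and takes 1/90.
Temitope is living and takes 1/30.
Ronke is living and takes 1/30.

Abiodun 1/90; Bankole 2/15; Chidinma 1/45; Chukwudi 1/45; Ifeoma 1/90; Lanre 1/90; Morounke 1/30; Ronke 1/30; Segun 3/5; Temitope 1/30; Uzoma 1/15; Yetunde 1/45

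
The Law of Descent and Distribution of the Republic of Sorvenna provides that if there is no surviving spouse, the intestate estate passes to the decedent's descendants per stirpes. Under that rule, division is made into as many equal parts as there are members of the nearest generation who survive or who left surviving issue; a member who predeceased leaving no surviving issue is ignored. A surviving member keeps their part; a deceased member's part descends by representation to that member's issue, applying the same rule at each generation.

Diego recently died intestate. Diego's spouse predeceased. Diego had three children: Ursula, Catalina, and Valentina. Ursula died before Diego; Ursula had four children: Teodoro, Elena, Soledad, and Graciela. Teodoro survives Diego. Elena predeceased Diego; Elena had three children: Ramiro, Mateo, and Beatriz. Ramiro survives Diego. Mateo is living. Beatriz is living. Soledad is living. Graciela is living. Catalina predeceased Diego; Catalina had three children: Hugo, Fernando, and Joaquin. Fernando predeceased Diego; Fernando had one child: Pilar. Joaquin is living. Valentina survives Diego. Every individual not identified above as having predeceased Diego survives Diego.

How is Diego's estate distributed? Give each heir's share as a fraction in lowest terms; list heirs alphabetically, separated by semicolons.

Beatriz 1/36; Graciela 1/12; Hugo 1/9; Joaquin 1/9; Mateo 1/36; Pilar 1/9; Ramiro 1/36; Soledad 1/12; Teodoro 1/12; Valentina 1/3

There is no surviving spouse, so the entire estate passes to Diego's descendants per stirpes.
The estate is divided into 3 equal shares of 1/3 among Ursula, Catalina, Valentina.
Ursula predeceased; the 1/3 allotted to Ursula's branch passes to Ursula's issue by representation.
The 1/3 is divided into 4 equal shares of 1/12 among Teodoro, Elena, Soledad, Graciela.
Teodoro is living and takes 1/12.
Elena predeceased; the 1/12 allotted to Elena's branch passes to Elena's issue by representation.
The 1/12 is divided into 3 equal shares of 1/36 among Ramiro, Mateo, Beatriz.
Ramiro is living and takes 1/36.
Mateo is living and takes 1/36.
Beatriz is living and takes 1/36.
Soledad is living and takes 1/12.
Graciela is living and takes 1/12.
Catalina predeceased; the 1/3 allotted to Catalina's branch passes to Catalina's issue by representation.
The 1/3 is divided into 3 equal shares of 1/9 among Hugo, Fernando, Joaquin.
Hugo is living and takes 1/9.
Fernando predeceased; the 1/9 allotted to Fernando's branch passes to Fernando's issue by representation.
Pilar is the sole taker at this level and receives the full 1/9.
Joaquin is living and takes 1/9.
Valentina is living and takes 1/3.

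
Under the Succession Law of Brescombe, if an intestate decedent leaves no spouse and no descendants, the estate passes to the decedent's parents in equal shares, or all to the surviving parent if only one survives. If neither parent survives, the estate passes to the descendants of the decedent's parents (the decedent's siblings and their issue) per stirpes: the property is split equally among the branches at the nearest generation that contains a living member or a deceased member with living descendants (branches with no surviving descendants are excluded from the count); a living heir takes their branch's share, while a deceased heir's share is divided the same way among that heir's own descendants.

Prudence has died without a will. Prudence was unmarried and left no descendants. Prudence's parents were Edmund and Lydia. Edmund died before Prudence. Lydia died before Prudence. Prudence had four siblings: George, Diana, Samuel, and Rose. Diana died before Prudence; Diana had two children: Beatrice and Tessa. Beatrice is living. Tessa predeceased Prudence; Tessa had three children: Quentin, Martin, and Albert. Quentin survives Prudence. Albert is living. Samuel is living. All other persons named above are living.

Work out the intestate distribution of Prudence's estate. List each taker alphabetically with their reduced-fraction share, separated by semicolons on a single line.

Neither parent survives and there are no descendants, so the estate passes to Prudence's siblings and their issue per stirpes.
The estate is divided into 4 equal shares of 1/4 among George, Diana, Samuel, Rose.
George is living and takes 1/4.
Diana predeceased; the 1/4 allotted to Diana's branch passes to Diana's issue by representation.
The 1/4 is divided into 2 equal shares of 1/8 among Beatrice, Tessa.
Beatrice is living and takes 1/8.
Tessa predeceased; the 1/8 allotted to Tessa's branch passes to Tessa's issue by representation.
The 1/8 is divided into 3 equal shares of 1/24 among Quentin, Martin, Albert.
Quentin is living and takes 1/24.
Martin is living and takes 1/24.
Albert is living and takes 1/24.
Samuel is living and takes 1/4.
Rose is living and takes 1/4.

Albert 1/24; Beatrice 1/8; George 1/4; Martin 1/24; Quentin 1/24; Rose 1/4; Samuel 1/4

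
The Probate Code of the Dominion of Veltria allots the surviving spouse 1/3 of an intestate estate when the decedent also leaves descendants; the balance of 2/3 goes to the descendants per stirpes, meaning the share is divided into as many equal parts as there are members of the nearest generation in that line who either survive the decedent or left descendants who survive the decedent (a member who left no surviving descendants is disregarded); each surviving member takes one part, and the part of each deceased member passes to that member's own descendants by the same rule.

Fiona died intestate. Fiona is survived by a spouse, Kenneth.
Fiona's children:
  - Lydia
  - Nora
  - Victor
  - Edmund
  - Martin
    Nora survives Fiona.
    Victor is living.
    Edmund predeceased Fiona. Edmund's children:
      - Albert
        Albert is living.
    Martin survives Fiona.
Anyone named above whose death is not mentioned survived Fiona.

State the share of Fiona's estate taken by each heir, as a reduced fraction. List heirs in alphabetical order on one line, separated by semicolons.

Albert 2/15; Kenneth 1/3; Lydia 2/15; Martin 2/15; Nora 2/15; Victor 2/15

Kenneth, as surviving spouse, takes 1/3.
The remaining 2/3 passes to Fiona's descendants per stirpes.
The 2/3 is divided into 5 equal shares of 2/15 among Lydia, Nora, Victor, Edmund, Martin.
Lydia is living and takes 2/15.
Nora is living and takes 2/15.
Victor is living and takes 2/15.
Edmund predeceased; the 2/15 allotted to Edmund's branch passes to Edmund's issue by representation.
Albert is the sole taker at this level and receives the full 2/15.
Martin is living and takes 2/15.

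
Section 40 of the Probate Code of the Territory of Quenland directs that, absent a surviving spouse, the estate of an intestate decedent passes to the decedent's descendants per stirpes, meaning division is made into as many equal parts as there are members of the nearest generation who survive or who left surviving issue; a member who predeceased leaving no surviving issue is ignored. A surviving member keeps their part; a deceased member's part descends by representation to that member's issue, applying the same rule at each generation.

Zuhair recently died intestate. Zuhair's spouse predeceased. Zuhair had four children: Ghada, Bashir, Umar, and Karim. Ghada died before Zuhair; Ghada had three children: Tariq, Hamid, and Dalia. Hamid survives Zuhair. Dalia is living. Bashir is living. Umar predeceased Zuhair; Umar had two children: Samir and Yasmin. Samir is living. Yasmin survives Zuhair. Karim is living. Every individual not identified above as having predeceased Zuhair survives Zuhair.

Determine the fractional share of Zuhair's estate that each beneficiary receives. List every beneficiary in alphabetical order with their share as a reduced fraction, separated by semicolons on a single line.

Bashir 1/4; Dalia 1/12; Hamid 1/12; Karim 1/4; Samir 1/8; Tariq 1/12; Yasmin 1/8

There is no surviving spouse, so the entire estate passes to Zuhair's descendants per stirpes.
The estate is divided into 4 equal shares of 1/4 among Ghada, Bashir, Umar, Karim.
Ghada predeceased; the 1/4 allotted to Ghada's branch passes to Ghada's issue by representation.
The 1/4 is divided into 3 equal shares of 1/12 among Tariq, Hamid, Dalia.
Tariq is living and takes 1/12.
Hamid is living and takes 1/12.
Dalia is living and takes 1/12.
Bashir is living and takes 1/4.
Umar predeceased; the 1/4 allotted to Umar's branch passes to Umar's issue by representation.
The 1/4 is divided into 2 equal shares of 1/8 among Samir, Yasmin.
Samir is living and takes 1/8.
Yasmin is living and takes 1/8.
Karim is living and takes 1/4.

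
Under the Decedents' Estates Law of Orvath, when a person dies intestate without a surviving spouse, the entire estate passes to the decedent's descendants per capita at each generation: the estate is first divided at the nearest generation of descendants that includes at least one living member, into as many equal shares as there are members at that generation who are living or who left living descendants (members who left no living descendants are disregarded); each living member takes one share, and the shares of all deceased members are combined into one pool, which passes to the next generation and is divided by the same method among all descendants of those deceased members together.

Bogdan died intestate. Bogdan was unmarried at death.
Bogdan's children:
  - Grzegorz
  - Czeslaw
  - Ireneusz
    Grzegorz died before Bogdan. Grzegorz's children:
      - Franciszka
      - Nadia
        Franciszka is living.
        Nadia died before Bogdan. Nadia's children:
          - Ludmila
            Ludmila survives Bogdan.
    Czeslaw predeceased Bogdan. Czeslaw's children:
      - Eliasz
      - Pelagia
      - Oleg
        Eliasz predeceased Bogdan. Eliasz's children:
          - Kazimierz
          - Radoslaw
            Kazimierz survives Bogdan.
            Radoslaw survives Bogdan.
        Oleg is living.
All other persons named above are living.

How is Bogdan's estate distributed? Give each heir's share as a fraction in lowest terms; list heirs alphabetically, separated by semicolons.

There is no surviving spouse, so the entire estate passes to Bogdan's descendants per capita at each generation.
At generation 1 (Grzegorz, Czeslaw, Ireneusz) there are 3 shares of (1)/3 = 1/3 each.
Living: Ireneusz — each takes 1/3.
Deceased: Grzegorz and Czeslaw. Their combined 2/3 is pooled and carried to generation 2.
At generation 2 (Franciszka, Nadia, Eliasz, Pelagia, Oleg) there are 5 shares of (2/3)/5 = 2/15 each.
Living: Franciszka, Pelagia, and Oleg — each takes 2/15.
Deceased: Nadia and Eliasz. Their combined 4/15 is pooled and carried to generation 3.
At generation 3 (Ludmila, Kazimierz, Radoslaw) there are 3 shares of (4/15)/3 = 4/45 each.
Living: Ludmila, Kazimierz, and Radoslaw — each takes 4/45.

Franciszka 2/15; Ireneusz 1/3; Kazimierz 4/45; Ludmila 4/45; Oleg 2/15; Pelagia 2/15; Radoslaw 4/45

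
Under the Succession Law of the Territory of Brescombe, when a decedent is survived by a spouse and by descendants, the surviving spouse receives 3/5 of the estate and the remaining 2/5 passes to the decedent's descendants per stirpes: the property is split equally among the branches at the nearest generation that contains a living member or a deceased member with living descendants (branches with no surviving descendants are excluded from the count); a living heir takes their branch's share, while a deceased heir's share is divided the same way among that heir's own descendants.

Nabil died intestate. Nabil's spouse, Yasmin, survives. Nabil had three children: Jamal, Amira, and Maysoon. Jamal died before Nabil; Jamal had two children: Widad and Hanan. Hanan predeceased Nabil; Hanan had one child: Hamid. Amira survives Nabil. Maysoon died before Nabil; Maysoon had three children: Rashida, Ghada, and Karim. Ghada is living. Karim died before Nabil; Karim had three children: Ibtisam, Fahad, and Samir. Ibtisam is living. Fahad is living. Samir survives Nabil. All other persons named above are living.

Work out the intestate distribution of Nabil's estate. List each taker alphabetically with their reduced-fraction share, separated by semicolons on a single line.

Yasmin, as surviving spouse, takes 3/5.
The remaining 2/5 passes to Nabil's descendants per stirpes.
The 2/5 is divided into 3 equal shares of 2/15 among Jamal, Amira, Maysoon.
Jamal predeceased; the 2/15 allotted to Jamal's branch passes to Jamal's issue by representation.
The 2/15 is divided into 2 equal shares of 1/15 among Widad, Hanan.
Widad is living and takes 1/15.
Hanan predeceased; the 1/15 allotted to Hanan's branch passes to Hanan's issue by representation.
Hamid is the sole taker at this level and receives the full 1/15.
Amira is living and takes 2/15.
Maysoon predeceased; the 2/15 allotted to Maysoon's branch passes to Maysoon's issue by representation.
The 2/15 is divided into 3 equal shares of 2/45 among Rashida, Ghada, Karim.
Rashida is living and takes 2/45.
Ghada is living and takes 2/45.
Karim predeceased; the 2/45 allotted to Karim's branch passes to Karim's issue by representation.
The 2/45 is divided into 3 equal shares of 2/135 among Ibtisam, Fahad, Samir.
Ibtisam is living and takes 2/135.
Fahad is living and takes 2/135.
Samir is living and takes 2/135.

Amira 2/15; Fahad 2/135; Ghada 2/45; Hamid 1/15; Ibtisam 2/135; Rashida 2/45; Samir 2/135; Widad 1/15; Yasmin 3/5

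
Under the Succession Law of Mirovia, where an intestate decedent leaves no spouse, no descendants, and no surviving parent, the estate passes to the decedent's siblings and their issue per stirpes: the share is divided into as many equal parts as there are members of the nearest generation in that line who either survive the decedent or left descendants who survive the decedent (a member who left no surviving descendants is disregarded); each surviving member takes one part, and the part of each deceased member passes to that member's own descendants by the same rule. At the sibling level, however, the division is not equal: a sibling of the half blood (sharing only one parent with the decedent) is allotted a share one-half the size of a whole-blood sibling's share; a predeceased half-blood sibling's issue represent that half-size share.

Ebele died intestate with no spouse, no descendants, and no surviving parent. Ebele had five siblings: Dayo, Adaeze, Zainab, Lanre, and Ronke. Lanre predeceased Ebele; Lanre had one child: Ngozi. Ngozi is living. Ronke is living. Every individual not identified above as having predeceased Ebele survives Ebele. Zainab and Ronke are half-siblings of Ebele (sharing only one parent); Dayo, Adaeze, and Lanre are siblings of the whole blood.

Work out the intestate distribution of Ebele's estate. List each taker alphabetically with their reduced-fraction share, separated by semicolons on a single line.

No spouse, descendants, or parent survives, so the estate passes to Ebele's siblings per stirpes.
Half-blood siblings count for one-half the weight of whole-blood siblings at the initial division.
Dividing 1 in proportion to weights (total weight 4): Dayo (weight 1) → 1/4; Adaeze (weight 1) → 1/4; Zainab (weight 1/2) → 1/8; Lanre (weight 1) → 1/4; Ronke (weight 1/2) → 1/8.
Dayo is living and takes 1/4.
Adaeze is living and takes 1/4.
Zainab is living and takes 1/8.
Lanre predeceased; the 1/4 allotted to Lanre's branch passes to Lanre's issue by representation.
Ngozi is the sole taker at this level and receives the full 1/4.
Ronke is living and takes 1/8.

Adaeze 1/4; Dayo 1/4; Ngozi 1/4; Ronke 1/8; Zainab 1/8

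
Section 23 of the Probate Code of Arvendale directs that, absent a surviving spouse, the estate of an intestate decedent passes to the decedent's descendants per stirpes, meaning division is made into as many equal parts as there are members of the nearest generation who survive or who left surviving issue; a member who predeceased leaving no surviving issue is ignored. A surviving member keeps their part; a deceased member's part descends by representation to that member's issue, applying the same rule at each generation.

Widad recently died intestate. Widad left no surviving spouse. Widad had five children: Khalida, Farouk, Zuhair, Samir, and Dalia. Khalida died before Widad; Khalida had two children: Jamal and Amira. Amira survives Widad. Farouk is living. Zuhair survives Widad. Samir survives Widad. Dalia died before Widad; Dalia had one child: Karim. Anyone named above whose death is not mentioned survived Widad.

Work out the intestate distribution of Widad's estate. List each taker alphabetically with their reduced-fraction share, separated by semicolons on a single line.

Amira 1/10; Farouk 1/5; Jamal 1/10; Karim 1/5; Samir 1/5; Zuhair 1/5

There is no surviving spouse, so the entire estate passes to Widad's descendants per stirpes.
The estate is divided into 5 equal shares of 1/5 among Khalida, Farouk, Zuhair, Samir, Dalia.
Khalida predeceased; the 1/5 allotted to Khalida's branch passes to Khalida's issue by representation.
The 1/5 is divided into 2 equal shares of 1/10 among Jamal, Amira.
Jamal is living and takes 1/10.
Amira is living and takes 1/10.
Farouk is living and takes 1/5.
Zuhair is living and takes 1/5.
Samir is living and takes 1/5.
Dalia predeceased; the 1/5 allotted to Dalia's branch passes to Dalia's issue by representation.
Karim is the sole taker at this level and receives the full 1/5.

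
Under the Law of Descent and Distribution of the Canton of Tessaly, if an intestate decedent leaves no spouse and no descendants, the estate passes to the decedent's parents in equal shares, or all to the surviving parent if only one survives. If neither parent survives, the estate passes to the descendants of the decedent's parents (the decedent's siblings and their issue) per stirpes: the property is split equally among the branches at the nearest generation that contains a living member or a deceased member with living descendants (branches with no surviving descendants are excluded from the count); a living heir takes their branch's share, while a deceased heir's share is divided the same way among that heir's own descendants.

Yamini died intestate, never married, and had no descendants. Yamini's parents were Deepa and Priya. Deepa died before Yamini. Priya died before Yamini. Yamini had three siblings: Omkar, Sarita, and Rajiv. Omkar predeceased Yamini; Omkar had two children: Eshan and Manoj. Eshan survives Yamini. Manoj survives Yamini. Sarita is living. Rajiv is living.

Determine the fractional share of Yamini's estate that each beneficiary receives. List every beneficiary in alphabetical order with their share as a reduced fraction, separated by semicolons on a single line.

Neither parent survives and there are no descendants, so the estate passes to Yamini's siblings and their issue per stirpes.
The estate is divided into 3 equal shares of 1/3 among Omkar, Sarita, Rajiv.
Omkar predeceased; the 1/3 allotted to Omkar's branch passes to Omkar's issue by representation.
The 1/3 is divided into 2 equal shares of 1/6 among Eshan, Manoj.
Eshan is living and takes 1/6.
Manoj is living and takes 1/6.
Sarita is living and takes 1/3.
Rajiv is living and takes 1/3.

Eshan 1/6; Manoj 1/6; Rajiv 1/3; Sarita 1/3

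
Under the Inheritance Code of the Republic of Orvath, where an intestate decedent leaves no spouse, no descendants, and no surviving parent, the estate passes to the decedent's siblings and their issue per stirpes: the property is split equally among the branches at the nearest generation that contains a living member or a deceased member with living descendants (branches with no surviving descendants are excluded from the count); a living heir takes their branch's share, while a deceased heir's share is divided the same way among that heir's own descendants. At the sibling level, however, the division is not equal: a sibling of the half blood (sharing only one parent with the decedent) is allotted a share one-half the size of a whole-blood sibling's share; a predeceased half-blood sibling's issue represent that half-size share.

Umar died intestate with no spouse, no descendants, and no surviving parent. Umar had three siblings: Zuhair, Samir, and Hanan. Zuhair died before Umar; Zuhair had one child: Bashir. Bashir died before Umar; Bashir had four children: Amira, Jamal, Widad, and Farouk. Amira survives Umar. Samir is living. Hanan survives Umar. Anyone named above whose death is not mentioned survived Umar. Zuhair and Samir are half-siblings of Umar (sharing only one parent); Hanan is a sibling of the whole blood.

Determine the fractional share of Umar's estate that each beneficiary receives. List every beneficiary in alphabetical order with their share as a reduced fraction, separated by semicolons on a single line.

No spouse, descendants, or parent survives, so the estate passes to Umar's siblings per stirpes.
Half-blood siblings count for one-half the weight of whole-blood siblings at the initial division.
Dividing 1 in proportion to weights (total weight 2): Zuhair (weight 1/2) → 1/4; Samir (weight 1/2) → 1/4; Hanan (weight 1) → 1/2.
Zuhair predeceased; the 1/4 allotted to Zuhair's branch passes to Zuhair's issue by representation.
Bashir's line is the sole branch at this level, so the full 1/4 passes to Bashir's issue by representation.
The 1/4 is divided into 4 equal shares of 1/16 among Amira, Jamal, Widad, Farouk.
Amira is living and takes 1/16.
Jamal is living and takes 1/16.
Widad is living and takes 1/16.
Farouk is living and takes 1/16.
Samir is living and takes 1/4.
Hanan is living and takes 1/2.

Amira 1/16; Farouk 1/16; Hanan 1/2; Jamal 1/16; Samir 1/4; Widad 1/16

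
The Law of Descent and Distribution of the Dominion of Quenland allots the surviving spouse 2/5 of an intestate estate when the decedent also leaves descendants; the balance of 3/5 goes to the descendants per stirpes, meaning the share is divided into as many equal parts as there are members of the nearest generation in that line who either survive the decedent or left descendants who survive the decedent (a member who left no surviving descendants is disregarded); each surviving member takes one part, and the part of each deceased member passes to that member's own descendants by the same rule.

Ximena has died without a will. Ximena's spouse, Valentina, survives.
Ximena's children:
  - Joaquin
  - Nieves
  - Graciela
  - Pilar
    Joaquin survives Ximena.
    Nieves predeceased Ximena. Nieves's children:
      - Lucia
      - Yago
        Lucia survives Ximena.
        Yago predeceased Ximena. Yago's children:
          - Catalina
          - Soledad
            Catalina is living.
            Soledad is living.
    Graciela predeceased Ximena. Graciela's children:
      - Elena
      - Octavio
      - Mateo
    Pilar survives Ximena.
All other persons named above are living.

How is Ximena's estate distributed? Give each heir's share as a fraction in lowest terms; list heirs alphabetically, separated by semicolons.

Valentina, as surviving spouse, takes 2/5.
The remaining 3/5 passes to Ximena's descendants per stirpes.
The 3/5 is divided into 4 equal shares of 3/20 among Joaquin, Nieves, Graciela, Pilar.
Joaquin is living and takes 3/20.
Nieves predeceased; the 3/20 allotted to Nieves's branch passes to Nieves's issue by representation.
The 3/20 is divided into 2 equal shares of 3/40 among Lucia, Yago.
Lucia is living and takes 3/40.
Yago predeceased; the 3/40 allotted to Yago's branch passes to Yago's issue by representation.
The 3/40 is divided into 2 equal shares of 3/80 among Catalina, Soledad.
Catalina is living and takes 3/80.
Soledad is living and takes 3/80.
Graciela predeceased; the 3/20 allotted to Graciela's branch passes to Graciela's issue by representation.
The 3/20 is divided into 3 equal shares of 1/20 among Elena, Octavio, Mateo.
Elena is living and takes 1/20.
Octavio is living and takes 1/20.
Mateo is living and takes 1/20.
Pilar is living and takes 3/20.

Catalina 3/80; Elena 1/20; Joaquin 3/20; Lucia 3/40; Mateo 1/20; Octavio 1/20; Pilar 3/20; Soledad 3/80; Valentina 2/5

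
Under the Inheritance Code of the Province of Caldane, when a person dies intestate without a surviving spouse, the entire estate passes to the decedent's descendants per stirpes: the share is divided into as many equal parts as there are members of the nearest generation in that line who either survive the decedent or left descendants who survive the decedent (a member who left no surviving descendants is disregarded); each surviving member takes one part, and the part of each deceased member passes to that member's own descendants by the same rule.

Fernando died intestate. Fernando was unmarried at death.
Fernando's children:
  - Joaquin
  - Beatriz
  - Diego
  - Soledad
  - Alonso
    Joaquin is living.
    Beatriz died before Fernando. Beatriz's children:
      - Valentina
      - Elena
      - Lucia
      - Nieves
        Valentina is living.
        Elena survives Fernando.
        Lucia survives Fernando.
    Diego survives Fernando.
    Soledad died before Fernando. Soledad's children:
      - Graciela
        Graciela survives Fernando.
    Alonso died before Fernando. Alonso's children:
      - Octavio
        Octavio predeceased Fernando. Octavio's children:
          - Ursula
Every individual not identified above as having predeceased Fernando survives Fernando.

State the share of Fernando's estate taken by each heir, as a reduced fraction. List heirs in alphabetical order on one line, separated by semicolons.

There is no surviving spouse, so the entire estate passes to Fernando's descendants per stirpes.
The estate is divided into 5 equal shares of 1/5 among Joaquin, Beatriz, Diego, Soledad, Alonso.
Joaquin is living and takes 1/5.
Beatriz predeceased; the 1/5 allotted to Beatriz's branch passes to Beatriz's issue by representation.
The 1/5 is divided into 4 equal shares of 1/20 among Valentina, Elena, Lucia, Nieves.
Valentina is living and takes 1/20.
Elena is living and takes 1/20.
Lucia is living and takes 1/20.
Nieves is living and takes 1/20.
Diego is living and takes 1/5.
Soledad predeceased; the 1/5 allotted to Soledad's branch passes to Soledad's issue by representation.
Graciela is the sole taker at this level and receives the full 1/5.
Alonso predeceased; the 1/5 allotted to Alonso's branch passes to Alonso's issue by representation.
Octavio's line is the sole branch at this level, so the full 1/5 passes to Octavio's issue by representation.
Ursula is the sole taker at this level and receives the full 1/5.

Diego 1/5; Elena 1/20; Graciela 1/5; Joaquin 1/5; Lucia 1/20; Nieves 1/20; Ursula 1/5; Valentina 1/20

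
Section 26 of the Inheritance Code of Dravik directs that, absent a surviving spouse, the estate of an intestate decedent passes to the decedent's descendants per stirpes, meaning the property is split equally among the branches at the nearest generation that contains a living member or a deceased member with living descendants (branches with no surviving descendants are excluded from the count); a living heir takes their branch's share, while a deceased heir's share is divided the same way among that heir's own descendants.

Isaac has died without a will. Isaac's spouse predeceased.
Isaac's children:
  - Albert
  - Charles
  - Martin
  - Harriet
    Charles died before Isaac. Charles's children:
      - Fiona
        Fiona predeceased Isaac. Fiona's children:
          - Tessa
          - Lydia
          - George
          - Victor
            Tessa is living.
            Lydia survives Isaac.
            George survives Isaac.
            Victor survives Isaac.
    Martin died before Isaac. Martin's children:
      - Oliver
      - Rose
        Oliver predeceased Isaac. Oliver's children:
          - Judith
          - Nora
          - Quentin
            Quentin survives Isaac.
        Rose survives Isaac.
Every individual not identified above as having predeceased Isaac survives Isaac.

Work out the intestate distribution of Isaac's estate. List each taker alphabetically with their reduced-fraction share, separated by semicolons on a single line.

There is no surviving spouse, so the entire estate passes to Isaac's descendants per stirpes.
The estate is divided into 4 equal shares of 1/4 among Albert, Charles, Martin, Harriet.
Albert is living and takes 1/4.
Charles predeceased; the 1/4 allotted to Charles's branch passes to Charles's issue by representation.
Fiona's line is the sole branch at this level, so the full 1/4 passes to Fiona's issue by representation.
The 1/4 is divided into 4 equal shares of 1/16 among Tessa, Lydia, George, Victor.
Tessa is living and takes 1/16.
Lydia is living and takes 1/16.
George is living and takes 1/16.
Victor is living and takes 1/16.
Martin predeceased; the 1/4 allotted to Martin's branch passes to Martin's issue by representation.
The 1/4 is divided into 2 equal shares of 1/8 among Oliver, Rose.
Oliver predeceased; the 1/8 allotted to Oliver's branch passes to Oliver's issue by representation.
The 1/8 is divided into 3 equal shares of 1/24 among Judith, Nora, Quentin.
Judith is living and takes 1/24.
Nora is living and takes 1/24.
Quentin is living and takes 1/24.
Rose is living and takes 1/8.
Harriet is living and takes 1/4.

Albert 1/4; George 1/16; Harriet 1/4; Judith 1/24; Lydia 1/16; Nora 1/24; Quentin 1/24; Rose 1/8; Tessa 1/16; Victor 1/16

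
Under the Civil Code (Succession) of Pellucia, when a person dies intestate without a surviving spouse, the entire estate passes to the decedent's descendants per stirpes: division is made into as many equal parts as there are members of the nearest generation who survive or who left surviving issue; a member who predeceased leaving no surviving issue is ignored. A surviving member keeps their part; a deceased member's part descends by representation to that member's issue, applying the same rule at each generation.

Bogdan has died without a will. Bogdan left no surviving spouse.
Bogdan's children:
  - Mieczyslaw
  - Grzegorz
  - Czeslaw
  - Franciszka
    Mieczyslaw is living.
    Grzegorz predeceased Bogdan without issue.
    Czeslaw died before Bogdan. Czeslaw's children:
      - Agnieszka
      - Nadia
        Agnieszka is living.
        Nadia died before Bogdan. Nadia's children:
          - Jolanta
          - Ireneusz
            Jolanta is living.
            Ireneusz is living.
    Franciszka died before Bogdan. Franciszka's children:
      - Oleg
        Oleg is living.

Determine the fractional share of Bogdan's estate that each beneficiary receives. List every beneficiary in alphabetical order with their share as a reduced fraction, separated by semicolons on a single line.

There is no surviving spouse, so the entire estate passes to Bogdan's descendants per stirpes.
Grzegorz left no surviving issue, so that branch lapses and is disregarded.
The estate is divided into 3 equal shares of 1/3 among Mieczyslaw, Czeslaw, Franciszka.
Mieczyslaw is living and takes 1/3.
Czeslaw predeceased; the 1/3 allotted to Czeslaw's branch passes to Czeslaw's issue by representation.
The 1/3 is divided into 2 equal shares of 1/6 among Agnieszka, Nadia.
Agnieszka is living and takes 1/6.
Nadia predeceased; the 1/6 allotted to Nadia's branch passes to Nadia's issue by representation.
The 1/6 is divided into 2 equal shares of 1/12 among Jolanta, Ireneusz.
Jolanta is living and takes 1/12.
Ireneusz is living and takes 1/12.
Franciszka predeceased; the 1/3 allotted to Franciszka's branch passes to Franciszka's issue by representation.
Oleg is the sole taker at this level and receives the full 1/3.

Agnieszka 1/6; Ireneusz 1/12; Jolanta 1/12; Mieczyslaw 1/3; Oleg 1/3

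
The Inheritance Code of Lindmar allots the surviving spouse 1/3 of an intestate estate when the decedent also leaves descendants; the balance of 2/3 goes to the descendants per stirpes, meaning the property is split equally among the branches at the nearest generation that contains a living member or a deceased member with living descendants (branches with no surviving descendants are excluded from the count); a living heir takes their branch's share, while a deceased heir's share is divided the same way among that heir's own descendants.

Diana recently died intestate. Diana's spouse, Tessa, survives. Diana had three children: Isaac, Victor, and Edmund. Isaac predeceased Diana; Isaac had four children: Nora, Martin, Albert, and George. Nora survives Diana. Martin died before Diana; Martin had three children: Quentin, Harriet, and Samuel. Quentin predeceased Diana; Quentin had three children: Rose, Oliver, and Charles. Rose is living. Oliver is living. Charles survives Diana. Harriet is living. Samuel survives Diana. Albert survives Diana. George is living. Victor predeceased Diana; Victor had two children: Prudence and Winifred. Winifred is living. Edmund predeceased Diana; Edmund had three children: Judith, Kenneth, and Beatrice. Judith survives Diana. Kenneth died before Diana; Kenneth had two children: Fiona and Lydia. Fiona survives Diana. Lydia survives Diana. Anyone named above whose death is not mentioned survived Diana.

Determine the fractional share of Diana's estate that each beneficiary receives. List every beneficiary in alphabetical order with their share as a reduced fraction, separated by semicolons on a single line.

Albert 1/18; Beatrice 2/27; Charles 1/162; Fiona 1/27; George 1/18; Harriet 1/54; Judith 2/27; Lydia 1/27; Nora 1/18; Oliver 1/162; Prudence 1/9; Rose 1/162; Samuel 1/54; Tessa 1/3; Winifred 1/9

Tessa, as surviving spouse, takes 1/3.
The remaining 2/3 passes to Diana's descendants per stirpes.
The 2/3 is divided into 3 equal shares of 2/9 among Isaac, Victor, Edmund.
Isaac predeceased; the 2/9 allotted to Isaac's branch passes to Isaac's issue by representation.
The 2/9 is divided into 4 equal shares of 1/18 among Nora, Martin, Albert, George.
Nora is living and takes 1/18.
Martin predeceased; the 1/18 allotted to Martin's branch passes to Martin's issue by representation.
The 1/18 is divided into 3 equal shares of 1/54 among Quentin, Harriet, Samuel.
Quentin predeceased; the 1/54 allotted to Quentin's branch passes to Quentin's issue by representation.
The 1/54 is divided into 3 equal shares of 1/162 among Rose, Oliver, Charles.
Rose is living and takes 1/162.
Oliver is living and takes 1/162.
Charles is living and takes 1/162.
Harriet is living and takes 1/54.
Samuel is living and takes 1/54.
Albert is living and takes 1/18.
George is living and takes 1/18.
Victor predeceased; the 2/9 allotted to Victor's branch passes to Victor's issue by representation.
The 2/9 is divided into 2 equal shares of 1/9 among Prudence, Winifred.
Prudence is living and takes 1/9.
Winifred is living and takes 1/9.
Edmund predeceased; the 2/9 allotted to Edmund's branch passes to Edmund's issue by representation.
The 2/9 is divided into 3 equal shares of 2/27 among Judith, Kenneth, Beatrice.
Judith is living and takes 2/27.
Kenneth predeceased; the 2/27 allotted to Kenneth's branch passes to Kenneth's issue by representation.
The 2/27 is divided into 2 equal shares of 1/27 among Fiona, Lydia.
Fiona is living and takes 1/27.
Lydia is living and takes 1/27.
Beatrice is living and takes 2/27.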